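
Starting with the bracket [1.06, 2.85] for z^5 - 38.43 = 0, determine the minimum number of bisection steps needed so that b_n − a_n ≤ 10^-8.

28

Initial width b − a = 2.85 − 1.06 = 1.790000.
After n steps the width is (b−a)/2^n; need (b−a)/2^n ≤ 10^-8.
So n ≥ log₂(1.790000/10^-8) = log₂(179000000.0000) ≈ 27.4154.
Hence n = 28.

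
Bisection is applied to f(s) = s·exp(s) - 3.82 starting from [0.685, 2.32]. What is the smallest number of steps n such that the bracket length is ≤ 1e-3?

11

Initial width b − a = 2.32 − 0.685 = 1.635000.
After n steps the width is (b−a)/2^n; need (b−a)/2^n ≤ 1e-3.
So n ≥ log₂(1.635000/1e-3) = log₂(1635.0000) ≈ 10.6751.
Hence n = 11.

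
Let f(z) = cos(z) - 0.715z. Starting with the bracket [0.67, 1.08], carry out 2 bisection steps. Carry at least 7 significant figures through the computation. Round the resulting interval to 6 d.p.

[0.875000, 0.977500]

f(0.670000) = 0.304772, f(1.080000) = -0.300872 (opposite signs)
step 1: m = 0.875000, f(m) = 0.015372 > 0 → root in [0.875000, 1.080000]
step 2: m = 0.977500, f(m) = -0.139815 < 0 → root in [0.875000, 0.977500]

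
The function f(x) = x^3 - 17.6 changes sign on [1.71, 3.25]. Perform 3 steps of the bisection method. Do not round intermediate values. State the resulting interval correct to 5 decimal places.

f(1.710000) = -12.599789, f(3.250000) = 16.728125 (opposite signs)
step 1: m = 2.480000, f(m) = -2.347008 < 0 → root in [2.480000, 3.250000]
step 2: m = 2.865000, f(m) = 5.916565 > 0 → root in [2.480000, 2.865000]
step 3: m = 2.672500, f(m) = 1.487680 > 0 → root in [2.480000, 2.672500]

[2.48000, 2.67250]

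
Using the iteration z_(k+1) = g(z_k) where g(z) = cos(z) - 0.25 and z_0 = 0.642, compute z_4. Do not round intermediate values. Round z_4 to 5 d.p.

z_1 = g(0.642000) = 0.550900
z_2 = g(0.550900) = 0.602054
z_3 = g(0.602054) = 0.574174
z_4 = g(0.574174) = 0.589641

0.58964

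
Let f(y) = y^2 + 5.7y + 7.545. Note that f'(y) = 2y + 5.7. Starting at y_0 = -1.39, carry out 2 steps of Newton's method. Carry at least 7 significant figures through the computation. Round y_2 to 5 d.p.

-2.07488

y_0 = -1.390000: f = 1.554100, f' = 2.920000 → y_1 = -1.390000 - (1.554100)/(2.920000) = -1.922226
y_1 = -1.922226: f = 0.283265, f' = 1.855548 → y_2 = -1.922226 - (0.283265)/(1.855548) = -2.074884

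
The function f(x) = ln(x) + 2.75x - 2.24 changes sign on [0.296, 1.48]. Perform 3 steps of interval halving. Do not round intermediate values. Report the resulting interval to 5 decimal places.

[0.74000, 0.88800]

f(0.296000) = -2.643396, f(1.480000) = 2.222042 (opposite signs)
step 1: m = 0.888000, f(m) = 0.083216 > 0 → root in [0.296000, 0.888000]
step 2: m = 0.592000, f(m) = -1.136249 < 0 → root in [0.592000, 0.888000]
step 3: m = 0.740000, f(m) = -0.506105 < 0 → root in [0.740000, 0.888000]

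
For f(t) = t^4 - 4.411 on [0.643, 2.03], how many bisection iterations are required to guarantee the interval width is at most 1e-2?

8

Initial width b − a = 2.03 − 0.643 = 1.387000.
After n steps the width is (b−a)/2^n; need (b−a)/2^n ≤ 1e-2.
So n ≥ log₂(1.387000/1e-2) = log₂(138.7000) ≈ 7.1158.
Hence n = 8.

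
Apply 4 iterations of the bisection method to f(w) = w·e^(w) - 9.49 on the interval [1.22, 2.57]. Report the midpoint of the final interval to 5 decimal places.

1.68406

f(1.220000) = -5.357631, f(2.570000) = 24.089169 (opposite signs)
step 1: m = 1.895000, f(m) = 3.116579 > 0 → root in [1.220000, 1.895000]
step 2: m = 1.557500, f(m) = -2.096642 < 0 → root in [1.557500, 1.895000]
step 3: m = 1.726250, f(m) = 0.210733 > 0 → root in [1.557500, 1.726250]
step 4: m = 1.641875, f(m) = -1.009971 < 0 → root in [1.641875, 1.726250]
Midpoint of [1.641875, 1.726250] = 1.684063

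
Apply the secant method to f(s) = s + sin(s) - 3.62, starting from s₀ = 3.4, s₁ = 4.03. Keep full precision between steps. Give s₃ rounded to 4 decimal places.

f(s_0) = -0.475541, f(s_1) = -0.366068
s_2 = 4.030000 - (-0.366068)·(4.030000 - 3.400000)/(-0.366068 - (-0.475541)) = 6.136670; f(s_2) = 2.370679
s_3 = 6.136670 - (2.370679)·(6.136670 - 4.030000)/(2.370679 - (-0.366068)) = 4.311789; f(s_3) = -0.229038

4.3118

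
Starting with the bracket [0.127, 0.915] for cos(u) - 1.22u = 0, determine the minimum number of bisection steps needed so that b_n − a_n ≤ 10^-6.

Initial width b − a = 0.915 − 0.127 = 0.788000.
After n steps the width is (b−a)/2^n; need (b−a)/2^n ≤ 10^-6.
So n ≥ log₂(0.788000/10^-6) = log₂(788000.0000) ≈ 19.5878.
Hence n = 20.

20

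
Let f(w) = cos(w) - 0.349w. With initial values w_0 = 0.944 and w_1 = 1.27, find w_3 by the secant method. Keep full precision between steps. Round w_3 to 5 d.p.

f(w_0) = 0.257097, f(w_1) = -0.146949
w_2 = 1.270000 - (-0.146949)·(1.270000 - 0.944000)/(-0.146949 - (0.257097)) = 1.151436; f(w_2) = 0.005325
w_3 = 1.151436 - (0.005325)·(1.151436 - 1.270000)/(0.005325 - (-0.146949)) = 1.155582; f(w_3) = 0.000088

1.15558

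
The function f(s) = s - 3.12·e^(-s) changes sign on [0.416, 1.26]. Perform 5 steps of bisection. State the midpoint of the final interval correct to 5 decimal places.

f(0.416000) = -1.642202, f(1.260000) = 0.374999 (opposite signs)
step 1: m = 0.838000, f(m) = -0.511633 < 0 → root in [0.838000, 1.260000]
step 2: m = 1.049000, f(m) = -0.043898 < 0 → root in [1.049000, 1.260000]
step 3: m = 1.154500, f(m) = 0.171029 > 0 → root in [1.049000, 1.154500]
step 4: m = 1.101750, f(m) = 0.065008 > 0 → root in [1.049000, 1.101750]
step 5: m = 1.075375, f(m) = 0.010925 > 0 → root in [1.049000, 1.075375]
Midpoint of [1.049000, 1.075375] = 1.062187

1.06219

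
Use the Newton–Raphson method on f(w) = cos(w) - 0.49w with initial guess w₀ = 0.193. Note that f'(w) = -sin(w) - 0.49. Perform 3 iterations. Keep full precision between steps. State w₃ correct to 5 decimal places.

Newton update: w ← w − f(w)/f'(w).
w_0 = 0.193000: f = 0.886863, f' = -0.681804 → w_1 = 0.193000 - (0.886863)/(-0.681804) = 1.493760
w_1 = 1.493760: f = -0.654982, f' = -1.487034 → w_2 = 1.493760 - (-0.654982)/(-1.487034) = 1.053298
w_2 = 1.053298: f = -0.021408, f' = -1.359059 → w_3 = 1.053298 - (-0.021408)/(-1.359059) = 1.037546

1.03755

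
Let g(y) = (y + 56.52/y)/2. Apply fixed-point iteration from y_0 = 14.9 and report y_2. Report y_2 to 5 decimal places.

y_1 = g(14.900000) = 9.346644
y_2 = g(9.346644) = 7.696867

7.69687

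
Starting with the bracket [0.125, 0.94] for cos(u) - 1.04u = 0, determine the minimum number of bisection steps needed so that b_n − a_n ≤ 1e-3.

10

Initial width b − a = 0.94 − 0.125 = 0.815000.
After n steps the width is (b−a)/2^n; need (b−a)/2^n ≤ 1e-3.
So n ≥ log₂(0.815000/1e-3) = log₂(815.0000) ≈ 9.6707.
Hence n = 10.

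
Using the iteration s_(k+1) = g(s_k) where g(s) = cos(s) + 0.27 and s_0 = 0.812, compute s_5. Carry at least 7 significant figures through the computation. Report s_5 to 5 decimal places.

s_1 = g(0.812000) = 0.958048
s_2 = g(0.958048) = 0.845118
s_3 = g(0.845118) = 0.933643
s_4 = g(0.933643) = 0.864909
s_5 = g(0.864909) = 0.918709

0.91871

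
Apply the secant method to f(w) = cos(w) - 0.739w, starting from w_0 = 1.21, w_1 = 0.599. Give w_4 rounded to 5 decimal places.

0.87126

Secant update: w_(k+1) = w_k − f(w_k)·(w_k − w_(k-1))/(f(w_k) − f(w_(k-1))).
f(w_0) = -0.541171, f(w_1) = 0.383239
w_2 = 0.599000 - (0.383239)·(0.599000 - 1.210000)/(0.383239 - (-0.541171)) = 0.852307; f(w_2) = 0.028394
w_3 = 0.852307 - (0.028394)·(0.852307 - 0.599000)/(0.028394 - (0.383239)) = 0.872576; f(w_3) = -0.001978
w_4 = 0.872576 - (-0.001978)·(0.872576 - 0.852307)/(-0.001978 - (0.028394)) = 0.871256; f(w_4) = 0.000008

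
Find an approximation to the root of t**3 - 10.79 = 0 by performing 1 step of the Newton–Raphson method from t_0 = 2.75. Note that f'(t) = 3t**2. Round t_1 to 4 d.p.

2.3089

t_0 = 2.750000: f = 10.006875, f' = 22.687500 → t_1 = 2.750000 - (10.006875)/(22.687500) = 2.308926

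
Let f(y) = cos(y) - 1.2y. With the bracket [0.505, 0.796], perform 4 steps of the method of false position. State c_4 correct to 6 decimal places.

0.658892

f(0.505000) = 0.269174, f(0.796000) = -0.255629
step 1: c = 0.654255, f(c) = 0.008395 > 0 → new bracket [0.654255, 0.796000]
step 2: c = 0.658762, f(c) = 0.000236 > 0 → new bracket [0.658762, 0.796000]
step 3: c = 0.658889, f(c) = 0.000007 > 0 → new bracket [0.658889, 0.796000]
step 4: c = 0.658892, f(c) = 0.000000 > 0 → new bracket [0.658892, 0.796000]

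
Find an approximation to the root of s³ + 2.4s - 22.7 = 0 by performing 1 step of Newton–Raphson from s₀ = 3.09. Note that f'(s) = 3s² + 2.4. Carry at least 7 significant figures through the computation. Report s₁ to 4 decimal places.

2.6320

Newton update: s ← s − f(s)/f'(s).
s_0 = 3.090000: f = 14.219629, f' = 31.044300 → s_1 = 3.090000 - (14.219629)/(31.044300) = 2.631957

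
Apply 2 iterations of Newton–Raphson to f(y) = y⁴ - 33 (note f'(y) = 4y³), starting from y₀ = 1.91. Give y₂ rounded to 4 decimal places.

2.4229

y_0 = 1.910000: f = -19.691366, f' = 27.871484 → y_1 = 1.910000 - (-19.691366)/(27.871484) = 2.616506
y_1 = 2.616506: f = 13.869124, f' = 71.651472 → y_2 = 2.616506 - (13.869124)/(71.651472) = 2.422942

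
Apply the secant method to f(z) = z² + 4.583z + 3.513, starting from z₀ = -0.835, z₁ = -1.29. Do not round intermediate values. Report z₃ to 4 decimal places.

-0.9707

Secant update: z_(k+1) = z_k − f(z_k)·(z_k − z_(k-1))/(f(z_k) − f(z_(k-1))).
f(z_0) = 0.383420, f(z_1) = -0.734970
z_2 = -1.290000 - (-0.734970)·(-1.290000 - -0.835000)/(-0.734970 - (0.383420)) = -0.990989; f(z_2) = -0.046642
z_3 = -0.990989 - (-0.046642)·(-0.990989 - -1.290000)/(-0.046642 - (-0.734970)) = -0.970727; f(z_3) = 0.006469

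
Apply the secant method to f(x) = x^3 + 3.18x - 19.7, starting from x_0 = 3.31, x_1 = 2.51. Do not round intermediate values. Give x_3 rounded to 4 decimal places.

2.3153

f(x_0) = 27.090491, f(x_1) = 4.095051
x_2 = 2.510000 - (4.095051)·(2.510000 - 3.310000)/(4.095051 - (27.090491)) = 2.367535; f(x_2) = 1.099324
x_3 = 2.367535 - (1.099324)·(2.367535 - 2.510000)/(1.099324 - (4.095051)) = 2.315256; f(x_3) = 0.073231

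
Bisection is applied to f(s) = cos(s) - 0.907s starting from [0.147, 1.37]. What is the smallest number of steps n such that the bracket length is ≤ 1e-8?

27

Initial width b − a = 1.37 − 0.147 = 1.223000.
After n steps the width is (b−a)/2^n; need (b−a)/2^n ≤ 1e-8.
So n ≥ log₂(1.223000/1e-8) = log₂(122300000.0000) ≈ 26.8658.
Hence n = 27.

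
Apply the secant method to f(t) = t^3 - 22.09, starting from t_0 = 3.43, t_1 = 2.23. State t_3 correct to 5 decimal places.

f(t_0) = 18.263607, f(t_1) = -11.000433
t_2 = 2.230000 - (-11.000433)·(2.230000 - 3.430000)/(-11.000433 - (18.263607)) = 2.681083; f(t_2) = -2.817817
t_3 = 2.681083 - (-2.817817)·(2.681083 - 2.230000)/(-2.817817 - (-11.000433)) = 2.836421; f(t_3) = 0.729816

2.83642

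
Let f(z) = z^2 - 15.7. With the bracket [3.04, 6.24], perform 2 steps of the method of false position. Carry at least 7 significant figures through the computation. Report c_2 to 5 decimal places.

False-position update: c = (a·f(b) − b·f(a))/(f(b) − f(a)); replace the endpoint whose sign matches f(c).
f(3.040000) = -6.458400, f(6.240000) = 23.237600
step 1: c = 3.735948, f(c) = -1.742690 < 0 → new bracket [3.735948, 6.240000]
step 2: c = 3.910637, f(c) = -0.406914 < 0 → new bracket [3.910637, 6.240000]

3.91064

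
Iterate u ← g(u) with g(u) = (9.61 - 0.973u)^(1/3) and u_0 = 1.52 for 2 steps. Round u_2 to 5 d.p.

1.97069

u_1 = g(1.520000) = 2.010861
u_2 = g(2.010861) = 1.970692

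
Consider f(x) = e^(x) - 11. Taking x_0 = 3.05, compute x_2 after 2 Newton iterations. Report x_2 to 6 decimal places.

Newton update: x ← x − f(x)/f'(x).
f'(x) = e^(x)
x_0 = 3.050000: f = 10.115344, f' = 21.115344 → x_1 = 3.050000 - (10.115344)/(21.115344) = 2.570948
x_1 = 2.570948: f = 2.078219, f' = 13.078219 → x_2 = 2.570948 - (2.078219)/(13.078219) = 2.412041

2.412041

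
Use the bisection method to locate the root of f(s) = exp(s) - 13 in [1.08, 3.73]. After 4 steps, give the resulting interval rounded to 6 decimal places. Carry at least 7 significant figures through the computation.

[2.405000, 2.570625]

f(1.080000) = -10.055320, f(3.730000) = 28.679108 (opposite signs)
step 1: m = 2.405000, f(m) = -1.921570 < 0 → root in [2.405000, 3.730000]
step 2: m = 3.067500, f(m) = 8.488115 > 0 → root in [2.405000, 3.067500]
step 3: m = 2.736250, f(m) = 2.429018 > 0 → root in [2.405000, 2.736250]
step 4: m = 2.570625, f(m) = 0.073993 > 0 → root in [2.405000, 2.570625]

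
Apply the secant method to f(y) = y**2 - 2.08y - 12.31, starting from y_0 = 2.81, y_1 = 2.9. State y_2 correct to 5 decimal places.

5.63609

f(y_0) = -10.258700, f(y_1) = -9.932000
y_2 = 2.900000 - (-9.932000)·(2.900000 - 2.810000)/(-9.932000 - (-10.258700)) = 5.636088; f(y_2) = 7.732426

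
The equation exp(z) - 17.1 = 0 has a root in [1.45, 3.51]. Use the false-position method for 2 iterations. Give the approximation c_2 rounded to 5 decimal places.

f(1.450000) = -12.836885, f(3.510000) = 16.348268
step 1: c = 2.356077, f(c) = -6.550520 < 0 → new bracket [2.356077, 3.510000]
step 2: c = 2.686173, f(c) = -2.424601 < 0 → new bracket [2.686173, 3.510000]

2.68617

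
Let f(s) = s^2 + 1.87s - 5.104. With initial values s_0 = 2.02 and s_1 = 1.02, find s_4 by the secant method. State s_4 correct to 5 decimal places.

1.50998

Secant update: s_(k+1) = s_k − f(s_k)·(s_k − s_(k-1))/(f(s_k) − f(s_(k-1))).
f(s_0) = 2.753800, f(s_1) = -2.156200
s_2 = 1.020000 - (-2.156200)·(1.020000 - 2.020000)/(-2.156200 - (2.753800)) = 1.459145; f(s_2) = -0.246297
s_3 = 1.459145 - (-0.246297)·(1.459145 - 1.020000)/(-0.246297 - (-2.156200)) = 1.515776; f(s_3) = 0.028076
s_4 = 1.515776 - (0.028076)·(1.515776 - 1.459145)/(0.028076 - (-0.246297)) = 1.509981; f(s_4) = -0.000295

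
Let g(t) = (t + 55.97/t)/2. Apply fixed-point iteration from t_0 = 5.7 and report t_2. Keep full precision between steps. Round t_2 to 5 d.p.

7.48630

t_1 = g(5.700000) = 7.759649
t_2 = g(7.759649) = 7.486302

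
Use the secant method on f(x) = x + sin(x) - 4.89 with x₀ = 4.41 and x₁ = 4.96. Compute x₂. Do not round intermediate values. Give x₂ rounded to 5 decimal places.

Secant update: x_(k+1) = x_k − f(x_k)·(x_k − x_(k-1))/(f(x_k) − f(x_(k-1))).
f(x_0) = -1.434628, f(x_1) = -0.899501
x_2 = 4.960000 - (-0.899501)·(4.960000 - 4.410000)/(-0.899501 - (-1.434628)) = 5.884501; f(x_2) = 0.606294

5.88450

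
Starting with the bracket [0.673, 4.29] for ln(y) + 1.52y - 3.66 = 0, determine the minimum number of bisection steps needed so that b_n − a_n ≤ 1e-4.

16

Initial width b − a = 4.29 − 0.673 = 3.617000.
After n steps the width is (b−a)/2^n; need (b−a)/2^n ≤ 1e-4.
So n ≥ log₂(3.617000/1e-4) = log₂(36170.0000) ≈ 15.1425.
Hence n = 16.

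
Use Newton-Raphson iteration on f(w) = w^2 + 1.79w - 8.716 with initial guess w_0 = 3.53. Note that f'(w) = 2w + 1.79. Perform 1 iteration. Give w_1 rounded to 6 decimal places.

2.392870

Newton update: w ← w − f(w)/f'(w).
w_0 = 3.530000: f = 10.063600, f' = 8.850000 → w_1 = 3.530000 - (10.063600)/(8.850000) = 2.392870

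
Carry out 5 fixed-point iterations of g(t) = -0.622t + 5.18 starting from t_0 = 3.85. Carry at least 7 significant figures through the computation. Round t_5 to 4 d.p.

t_1 = g(3.850000) = 2.785300
t_2 = g(2.785300) = 3.447543
t_3 = g(3.447543) = 3.035628
t_4 = g(3.035628) = 3.291839
t_5 = g(3.291839) = 3.132476

3.1325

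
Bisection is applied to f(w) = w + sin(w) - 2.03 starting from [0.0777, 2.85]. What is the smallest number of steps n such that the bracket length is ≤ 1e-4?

Initial width b − a = 2.85 − 0.0777 = 2.772300.
After n steps the width is (b−a)/2^n; need (b−a)/2^n ≤ 1e-4.
So n ≥ log₂(2.772300/1e-4) = log₂(27723.0000) ≈ 14.7588.
Hence n = 15.

15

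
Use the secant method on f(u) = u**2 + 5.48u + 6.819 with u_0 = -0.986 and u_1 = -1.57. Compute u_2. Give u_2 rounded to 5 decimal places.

-1.80266

Secant update: u_(k+1) = u_k − f(u_k)·(u_k − u_(k-1))/(f(u_k) − f(u_(k-1))).
f(u_0) = 2.387916, f(u_1) = 0.680300
u_2 = -1.570000 - (0.680300)·(-1.570000 - -0.986000)/(0.680300 - (2.387916)) = -1.802661; f(u_2) = 0.190005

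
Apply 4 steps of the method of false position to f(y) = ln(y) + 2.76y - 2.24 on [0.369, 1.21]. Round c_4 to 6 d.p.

f(0.369000) = -2.218519, f(1.210000) = 1.290220
step 1: c = 0.900751, f(c) = 0.141545 > 0 → new bracket [0.369000, 0.900751]
step 2: c = 0.868859, f(c) = 0.017476 > 0 → new bracket [0.369000, 0.868859]
step 3: c = 0.864952, f(c) = 0.002187 > 0 → new bracket [0.369000, 0.864952]
step 4: c = 0.864464, f(c) = 0.000274 > 0 → new bracket [0.369000, 0.864464]

0.864464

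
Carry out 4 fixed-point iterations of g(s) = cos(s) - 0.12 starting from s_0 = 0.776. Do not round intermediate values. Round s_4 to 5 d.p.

s_1 = g(0.776000) = 0.593721
s_2 = g(0.593721) = 0.708865
s_3 = g(0.708865) = 0.639101
s_4 = g(0.639101) = 0.682632

0.68263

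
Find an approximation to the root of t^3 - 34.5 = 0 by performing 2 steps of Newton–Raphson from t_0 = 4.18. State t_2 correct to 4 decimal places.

f'(t) = 3t^2
t_0 = 4.180000: f = 38.534632, f' = 52.417200 → t_1 = 4.180000 - (38.534632)/(52.417200) = 3.444848
t_1 = 3.444848: f = 6.379919, f' = 35.600924 → t_2 = 3.444848 - (6.379919)/(35.600924) = 3.265641

3.2656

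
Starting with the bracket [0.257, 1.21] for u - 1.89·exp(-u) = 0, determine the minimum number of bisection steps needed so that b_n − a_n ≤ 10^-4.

14

Initial width b − a = 1.21 − 0.257 = 0.953000.
After n steps the width is (b−a)/2^n; need (b−a)/2^n ≤ 10^-4.
So n ≥ log₂(0.953000/10^-4) = log₂(9530.0000) ≈ 13.2183.
Hence n = 14.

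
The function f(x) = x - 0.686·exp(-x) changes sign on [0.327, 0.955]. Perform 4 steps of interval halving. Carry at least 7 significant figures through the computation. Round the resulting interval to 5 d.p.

[0.40550, 0.44475]

f(0.327000) = -0.167663, f(0.955000) = 0.691019 (opposite signs)
step 1: m = 0.641000, f(m) = 0.279639 > 0 → root in [0.327000, 0.641000]
step 2: m = 0.484000, f(m) = 0.061209 > 0 → root in [0.327000, 0.484000]
step 3: m = 0.405500, f(m) = -0.051817 < 0 → root in [0.405500, 0.484000]
step 4: m = 0.444750, f(m) = 0.005035 > 0 → root in [0.405500, 0.444750]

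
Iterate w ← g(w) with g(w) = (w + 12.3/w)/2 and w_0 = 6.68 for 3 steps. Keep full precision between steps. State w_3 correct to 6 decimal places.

w_1 = g(6.680000) = 4.260659
w_2 = g(4.260659) = 3.573768
w_3 = g(3.573768) = 3.507757

3.507757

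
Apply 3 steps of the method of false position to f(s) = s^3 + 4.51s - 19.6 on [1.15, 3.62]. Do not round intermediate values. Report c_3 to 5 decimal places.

2.07597

f(1.150000) = -12.892625, f(3.620000) = 44.164128
step 1: c = 1.708125, f(c) = -6.912579 < 0 → new bracket [1.708125, 3.620000]
step 2: c = 1.966873, f(c) = -3.120385 < 0 → new bracket [1.966873, 3.620000]
step 3: c = 2.075965, f(c) = -1.290751 < 0 → new bracket [2.075965, 3.620000]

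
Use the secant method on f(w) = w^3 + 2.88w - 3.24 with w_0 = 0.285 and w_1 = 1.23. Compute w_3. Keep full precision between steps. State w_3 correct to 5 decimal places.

0.86735

f(w_0) = -2.396051, f(w_1) = 2.163267
w_2 = 1.230000 - (2.163267)·(1.230000 - 0.285000)/(2.163267 - (-2.396051)) = 0.781624; f(w_2) = -0.511399
w_3 = 0.781624 - (-0.511399)·(0.781624 - 1.230000)/(-0.511399 - (2.163267)) = 0.867354; f(w_3) = -0.089506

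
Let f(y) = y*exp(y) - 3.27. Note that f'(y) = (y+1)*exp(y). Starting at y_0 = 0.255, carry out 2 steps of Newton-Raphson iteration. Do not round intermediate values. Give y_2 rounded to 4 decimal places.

1.5308

Newton update: y ← y − f(y)/f'(y).
y_0 = 0.255000: f = -2.940932, f' = 1.619529 → y_1 = 0.255000 - (-2.940932)/(1.619529) = 2.070918
y_1 = 2.070918: f = 13.156729, f' = 24.358829 → y_2 = 2.070918 - (13.156729)/(24.358829) = 1.530796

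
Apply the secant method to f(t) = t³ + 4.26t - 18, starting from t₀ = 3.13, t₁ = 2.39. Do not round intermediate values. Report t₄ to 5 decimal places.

2.08839

f(t_0) = 25.998097, f(t_1) = 5.833319
t_2 = 2.390000 - (5.833319)·(2.390000 - 3.130000)/(5.833319 - (25.998097)) = 2.175931; f(t_2) = 1.571792
t_3 = 2.175931 - (1.571792)·(2.175931 - 2.390000)/(1.571792 - (5.833319)) = 2.096975; f(t_3) = 0.154153
t_4 = 2.096975 - (0.154153)·(2.096975 - 2.175931)/(0.154153 - (1.571792)) = 2.088390; f(t_4) = 0.004781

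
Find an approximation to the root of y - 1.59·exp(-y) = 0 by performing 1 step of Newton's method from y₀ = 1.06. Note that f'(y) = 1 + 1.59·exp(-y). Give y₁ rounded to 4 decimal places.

0.7317

Newton update: y ← y − f(y)/f'(y).
y_0 = 1.060000: f = 0.509135, f' = 1.550865 → y_1 = 1.060000 - (0.509135)/(1.550865) = 0.731709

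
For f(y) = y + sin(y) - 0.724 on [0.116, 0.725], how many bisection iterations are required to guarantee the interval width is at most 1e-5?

Initial width b − a = 0.725 − 0.116 = 0.609000.
After n steps the width is (b−a)/2^n; need (b−a)/2^n ≤ 1e-5.
So n ≥ log₂(0.609000/1e-5) = log₂(60900.0000) ≈ 15.8942.
Hence n = 16.

16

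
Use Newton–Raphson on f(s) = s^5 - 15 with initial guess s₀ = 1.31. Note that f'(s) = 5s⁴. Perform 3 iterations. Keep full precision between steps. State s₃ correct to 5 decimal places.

1.72899

s_0 = 1.310000: f = -11.142051, f' = 14.724996 → s_1 = 1.310000 - (-11.142051)/(14.724996) = 2.066676
s_1 = 2.066676: f = 22.701790, f' = 91.213597 → s_2 = 2.066676 - (22.701790)/(91.213597) = 1.817790
s_2 = 1.817790: f = 4.848080, f' = 54.593986 → s_3 = 1.817790 - (4.848080)/(54.593986) = 1.728988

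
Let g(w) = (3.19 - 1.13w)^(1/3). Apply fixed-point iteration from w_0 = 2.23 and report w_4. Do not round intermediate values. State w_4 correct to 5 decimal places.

w_1 = g(2.230000) = 0.875078
w_2 = g(0.875078) = 1.300820
w_3 = g(1.300820) = 1.198162
w_4 = g(1.198162) = 1.224514

1.22451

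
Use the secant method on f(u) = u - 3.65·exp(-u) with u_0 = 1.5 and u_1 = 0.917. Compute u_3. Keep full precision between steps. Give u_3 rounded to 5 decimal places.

1.15405

Secant update: u_(k+1) = u_k − f(u_k)·(u_k − u_(k-1))/(f(u_k) − f(u_(k-1))).
f(u_0) = 0.685575, f(u_1) = -0.541965
u_2 = 0.917000 - (-0.541965)·(0.917000 - 1.500000)/(-0.541965 - (0.685575)) = 1.174397; f(u_2) = 0.046529
u_3 = 1.174397 - (0.046529)·(1.174397 - 0.917000)/(0.046529 - (-0.541965)) = 1.154047; f(u_3) = 0.002990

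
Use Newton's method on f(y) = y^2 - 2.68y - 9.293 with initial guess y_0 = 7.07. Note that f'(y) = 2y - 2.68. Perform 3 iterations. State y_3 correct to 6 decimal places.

y_0 = 7.070000: f = 21.744300, f' = 11.460000 → y_1 = 7.070000 - (21.744300)/(11.460000) = 5.172592
y_1 = 5.172592: f = 3.600159, f' = 7.665183 → y_2 = 5.172592 - (3.600159)/(7.665183) = 4.702915
y_2 = 4.702915: f = 0.220596, f' = 6.725830 → y_3 = 4.702915 - (0.220596)/(6.725830) = 4.670116

4.670116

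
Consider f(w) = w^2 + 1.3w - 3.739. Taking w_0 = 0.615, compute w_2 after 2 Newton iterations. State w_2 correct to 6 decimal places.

f'(w) = 2w + 1.3
w_0 = 0.615000: f = -2.561275, f' = 2.530000 → w_1 = 0.615000 - (-2.561275)/(2.530000) = 1.627362
w_1 = 1.627362: f = 1.024876, f' = 4.554723 → w_2 = 1.627362 - (1.024876)/(4.554723) = 1.402348

1.402348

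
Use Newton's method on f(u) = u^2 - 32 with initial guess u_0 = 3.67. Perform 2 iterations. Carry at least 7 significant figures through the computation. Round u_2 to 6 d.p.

Newton update: u ← u − f(u)/f'(u).
f'(u) = 2u
u_0 = 3.670000: f = -18.531100, f' = 7.340000 → u_1 = 3.670000 - (-18.531100)/(7.340000) = 6.194673
u_1 = 6.194673: f = 6.373974, f' = 12.389346 → u_2 = 6.194673 - (6.373974)/(12.389346) = 5.680201

5.680201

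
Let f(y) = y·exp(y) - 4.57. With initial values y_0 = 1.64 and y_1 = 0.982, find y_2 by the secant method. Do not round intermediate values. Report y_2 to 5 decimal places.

f(y_0) = 3.884478, f(y_1) = -1.948266
y_2 = 0.982000 - (-1.948266)·(0.982000 - 1.640000)/(-1.948266 - (3.884478)) = 1.201787; f(y_2) = -0.572793

1.20179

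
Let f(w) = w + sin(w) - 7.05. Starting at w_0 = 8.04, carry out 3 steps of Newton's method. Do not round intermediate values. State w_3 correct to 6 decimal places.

6.670440

f'(w) = 1 + cos(w)
w_0 = 8.040000: f = 1.972748, f' = 0.815053 → w_1 = 8.040000 - (1.972748)/(0.815053) = 5.619606
w_1 = 5.619606: f = -2.046335, f' = 1.787793 → w_2 = 5.619606 - (-2.046335)/(1.787793) = 6.764221
w_2 = 6.764221: f = 0.176919, f' = 1.886516 → w_3 = 6.764221 - (0.176919)/(1.886516) = 6.670440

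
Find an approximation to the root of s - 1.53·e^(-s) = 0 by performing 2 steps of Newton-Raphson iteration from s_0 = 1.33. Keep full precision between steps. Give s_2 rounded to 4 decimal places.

0.7334

f'(s) = 1 + 1.53·e^(-s)
s_0 = 1.330000: f = 0.925350, f' = 1.404650 → s_1 = 1.330000 - (0.925350)/(1.404650) = 0.671224
s_1 = 0.671224: f = -0.110732, f' = 1.781956 → s_2 = 0.671224 - (-0.110732)/(1.781956) = 0.733365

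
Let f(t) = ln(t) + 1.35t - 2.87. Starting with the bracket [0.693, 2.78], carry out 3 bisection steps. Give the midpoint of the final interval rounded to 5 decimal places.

f(0.693000) = -2.301175, f(2.780000) = 1.905451 (opposite signs)
step 1: m = 1.736500, f(m) = 0.026147 > 0 → root in [0.693000, 1.736500]
step 2: m = 1.214750, f(m) = -1.035549 < 0 → root in [1.214750, 1.736500]
step 3: m = 1.475625, f(m) = -0.488825 < 0 → root in [1.475625, 1.736500]
Midpoint of [1.475625, 1.736500] = 1.606062

1.60606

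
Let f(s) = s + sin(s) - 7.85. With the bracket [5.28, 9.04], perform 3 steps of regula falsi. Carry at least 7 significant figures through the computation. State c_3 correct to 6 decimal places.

7.132053

f(5.280000) = -3.413188, f(9.040000) = 1.565353
step 1: c = 7.857780, f(c) = 1.007773 > 0 → new bracket [5.280000, 7.857780]
step 2: c = 7.270167, f(c) = 0.254532 > 0 → new bracket [5.280000, 7.270167]
step 3: c = 7.132053, f(c) = 0.032586 > 0 → new bracket [5.280000, 7.132053]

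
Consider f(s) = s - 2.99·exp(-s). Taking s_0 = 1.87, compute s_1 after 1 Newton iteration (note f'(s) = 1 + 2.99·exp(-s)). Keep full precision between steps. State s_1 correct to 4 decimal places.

0.9054

s_0 = 1.870000: f = 1.409170, f' = 1.460830 → s_1 = 1.870000 - (1.409170)/(1.460830) = 0.905363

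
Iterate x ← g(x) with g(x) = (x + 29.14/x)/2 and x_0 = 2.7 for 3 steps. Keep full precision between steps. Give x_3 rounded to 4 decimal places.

5.3998

x_1 = g(2.700000) = 6.746296
x_2 = g(6.746296) = 5.532852
x_3 = g(5.532852) = 5.399788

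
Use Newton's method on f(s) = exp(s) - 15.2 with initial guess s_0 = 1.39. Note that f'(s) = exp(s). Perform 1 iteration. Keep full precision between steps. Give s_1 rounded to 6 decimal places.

4.175945

Newton update: s ← s − f(s)/f'(s).
s_0 = 1.390000: f = -11.185150, f' = 4.014850 → s_1 = 1.390000 - (-11.185150)/(4.014850) = 4.175945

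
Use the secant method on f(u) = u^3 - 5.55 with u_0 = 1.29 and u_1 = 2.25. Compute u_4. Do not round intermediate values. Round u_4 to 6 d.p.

1.772803

f(u_0) = -3.403311, f(u_1) = 5.840625
u_2 = 2.250000 - (5.840625)·(2.250000 - 1.290000)/(5.840625 - (-3.403311)) = 1.643440; f(u_2) = -1.111239
u_3 = 1.643440 - (-1.111239)·(1.643440 - 2.250000)/(-1.111239 - (5.840625)) = 1.740397; f(u_3) = -0.278366
u_4 = 1.740397 - (-0.278366)·(1.740397 - 1.643440)/(-0.278366 - (-1.111239)) = 1.772803; f(u_4) = 0.021617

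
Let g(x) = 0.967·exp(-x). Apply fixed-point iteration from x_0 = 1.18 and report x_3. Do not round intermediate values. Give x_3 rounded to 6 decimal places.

0.471432

x_1 = g(1.180000) = 0.297139
x_2 = g(0.297139) = 0.718424
x_3 = g(0.718424) = 0.471432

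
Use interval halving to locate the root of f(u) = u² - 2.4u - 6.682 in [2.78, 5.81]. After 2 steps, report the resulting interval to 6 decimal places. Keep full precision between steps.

[3.537500, 4.295000]

f(2.780000) = -5.625600, f(5.810000) = 13.130100 (opposite signs)
step 1: m = 4.295000, f(m) = 1.457025 > 0 → root in [2.780000, 4.295000]
step 2: m = 3.537500, f(m) = -2.658094 < 0 → root in [3.537500, 4.295000]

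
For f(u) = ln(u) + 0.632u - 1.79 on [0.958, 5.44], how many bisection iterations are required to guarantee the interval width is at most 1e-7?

Initial width b − a = 5.44 − 0.958 = 4.482000.
After n steps the width is (b−a)/2^n; need (b−a)/2^n ≤ 1e-7.
So n ≥ log₂(4.482000/1e-7) = log₂(44820000.0000) ≈ 25.4176.
Hence n = 26.

26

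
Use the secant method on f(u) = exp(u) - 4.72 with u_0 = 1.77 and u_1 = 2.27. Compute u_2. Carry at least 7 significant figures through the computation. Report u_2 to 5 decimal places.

f(u_0) = 1.150853, f(u_1) = 4.959401
u_2 = 2.270000 - (4.959401)·(2.270000 - 1.770000)/(4.959401 - (1.150853)) = 1.618912; f(u_2) = 0.327594

1.61891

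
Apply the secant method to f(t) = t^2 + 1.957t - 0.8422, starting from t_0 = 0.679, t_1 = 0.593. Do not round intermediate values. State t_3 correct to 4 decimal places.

f(t_0) = 0.947644, f(t_1) = 0.669950
t_2 = 0.593000 - (0.669950)·(0.593000 - 0.679000)/(0.669950 - (0.947644)) = 0.385521; f(t_2) = 0.060891
t_3 = 0.385521 - (0.060891)·(0.385521 - 0.593000)/(0.060891 - (0.669950)) = 0.364778; f(t_3) = 0.004734

0.3648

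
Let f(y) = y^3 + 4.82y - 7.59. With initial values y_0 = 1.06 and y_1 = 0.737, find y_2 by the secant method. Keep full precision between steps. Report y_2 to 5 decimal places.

f(y_0) = -1.289784, f(y_1) = -3.637344
y_2 = 0.737000 - (-3.637344)·(0.737000 - 1.060000)/(-3.637344 - (-1.289784)) = 1.237461; f(y_2) = 0.269497

1.23746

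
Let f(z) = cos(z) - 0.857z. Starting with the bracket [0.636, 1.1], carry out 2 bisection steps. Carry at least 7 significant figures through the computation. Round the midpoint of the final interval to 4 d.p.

f(0.636000) = 0.259426, f(1.100000) = -0.489104 (opposite signs)
step 1: m = 0.868000, f(m) = -0.097522 < 0 → root in [0.636000, 0.868000]
step 2: m = 0.752000, f(m) = 0.085860 > 0 → root in [0.752000, 0.868000]
Midpoint of [0.752000, 0.868000] = 0.810000

0.8100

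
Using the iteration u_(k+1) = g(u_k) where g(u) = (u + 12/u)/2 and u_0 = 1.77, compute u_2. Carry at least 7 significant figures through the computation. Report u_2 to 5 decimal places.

u_1 = g(1.770000) = 4.274831
u_2 = g(4.274831) = 3.540980

3.54098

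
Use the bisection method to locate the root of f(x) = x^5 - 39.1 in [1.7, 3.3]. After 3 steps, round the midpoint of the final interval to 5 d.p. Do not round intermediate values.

f(1.700000) = -24.901430, f(3.300000) = 352.253930 (opposite signs)
step 1: m = 2.500000, f(m) = 58.556250 > 0 → root in [1.700000, 2.500000]
step 2: m = 2.100000, f(m) = 1.741010 > 0 → root in [1.700000, 2.100000]
step 3: m = 1.900000, f(m) = -14.339010 < 0 → root in [1.900000, 2.100000]
Midpoint of [1.900000, 2.100000] = 2.000000

2.00000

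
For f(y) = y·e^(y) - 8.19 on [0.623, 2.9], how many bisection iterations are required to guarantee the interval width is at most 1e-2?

Initial width b − a = 2.9 − 0.623 = 2.277000.
After n steps the width is (b−a)/2^n; need (b−a)/2^n ≤ 1e-2.
So n ≥ log₂(2.277000/1e-2) = log₂(227.7000) ≈ 7.8310.
Hence n = 8.

8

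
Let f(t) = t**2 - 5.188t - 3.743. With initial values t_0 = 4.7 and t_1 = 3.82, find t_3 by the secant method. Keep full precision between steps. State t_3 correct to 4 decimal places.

5.5636

f(t_0) = -6.036600, f(t_1) = -8.968760
t_2 = 3.820000 - (-8.968760)·(3.820000 - 4.700000)/(-8.968760 - (-6.036600)) = 6.511705; f(t_2) = 4.876574
t_3 = 6.511705 - (4.876574)·(6.511705 - 3.820000)/(4.876574 - (-8.968760)) = 5.563638; f(t_3) = -1.653085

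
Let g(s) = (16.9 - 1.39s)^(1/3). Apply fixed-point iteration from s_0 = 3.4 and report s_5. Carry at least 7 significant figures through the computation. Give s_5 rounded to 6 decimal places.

s_1 = g(3.400000) = 2.300441
s_2 = g(2.300441) = 2.392941
s_3 = g(2.392941) = 2.385433
s_4 = g(2.385433) = 2.386044
s_5 = g(2.386044) = 2.385995

2.385995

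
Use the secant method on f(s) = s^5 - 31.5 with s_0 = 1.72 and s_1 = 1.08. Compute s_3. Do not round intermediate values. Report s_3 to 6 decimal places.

1.526389

f(s_0) = -16.446335, f(s_1) = -30.030672
s_2 = 1.080000 - (-30.030672)·(1.080000 - 1.720000)/(-30.030672 - (-16.446335)) = 2.494838; f(s_2) = 65.152124
s_3 = 2.494838 - (65.152124)·(2.494838 - 1.080000)/(65.152124 - (-30.030672)) = 1.526389; f(s_3) = -23.214367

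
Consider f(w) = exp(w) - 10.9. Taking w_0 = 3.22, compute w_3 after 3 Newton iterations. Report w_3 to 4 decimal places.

2.3893

f'(w) = exp(w)
w_0 = 3.220000: f = 14.128120, f' = 25.028120 → w_1 = 3.220000 - (14.128120)/(25.028120) = 2.655510
w_1 = 2.655510: f = 3.332245, f' = 14.232245 → w_2 = 2.655510 - (3.332245)/(14.232245) = 2.421377
w_2 = 2.421377: f = 0.361352, f' = 11.261352 → w_3 = 2.421377 - (0.361352)/(11.261352) = 2.389289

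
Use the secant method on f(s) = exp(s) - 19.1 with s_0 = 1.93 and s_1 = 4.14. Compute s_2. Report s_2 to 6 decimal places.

Secant update: s_(k+1) = s_k − f(s_k)·(s_k − s_(k-1))/(f(s_k) − f(s_(k-1))).
f(s_0) = -12.210490, f(s_1) = 43.702821
s_2 = 4.140000 - (43.702821)·(4.140000 - 1.930000)/(43.702821 - (-12.210490)) = 2.412625; f(s_2) = -7.936770

2.412625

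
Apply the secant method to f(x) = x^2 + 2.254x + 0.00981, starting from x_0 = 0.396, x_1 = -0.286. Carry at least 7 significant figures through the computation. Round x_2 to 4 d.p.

-0.0521

f(x_0) = 1.059210, f(x_1) = -0.553038
x_2 = -0.286000 - (-0.553038)·(-0.286000 - 0.396000)/(-0.553038 - (1.059210)) = -0.052058; f(x_2) = -0.104820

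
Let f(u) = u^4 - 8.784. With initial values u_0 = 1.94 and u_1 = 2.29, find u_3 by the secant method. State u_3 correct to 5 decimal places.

1.75018

f(u_0) = 5.380685, f(u_1) = 18.716585
u_2 = 2.290000 - (18.716585)·(2.290000 - 1.940000)/(18.716585 - (5.380685)) = 1.798784; f(u_2) = 1.685267
u_3 = 1.798784 - (1.685267)·(1.798784 - 2.290000)/(1.685267 - (18.716585)) = 1.750178; f(u_3) = 0.598720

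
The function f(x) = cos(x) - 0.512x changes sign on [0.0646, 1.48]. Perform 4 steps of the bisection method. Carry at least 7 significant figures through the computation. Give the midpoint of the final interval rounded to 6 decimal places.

f(0.064600) = 0.964839, f(1.480000) = -0.667088 (opposite signs)
step 1: m = 0.772300, f(m) = 0.320890 > 0 → root in [0.772300, 1.480000]
step 2: m = 1.126150, f(m) = -0.146450 < 0 → root in [0.772300, 1.126150]
step 3: m = 0.949225, f(m) = 0.096310 > 0 → root in [0.949225, 1.126150]
step 4: m = 1.037688, f(m) = -0.023083 < 0 → root in [0.949225, 1.037688]
Midpoint of [0.949225, 1.037688] = 0.993456

0.993456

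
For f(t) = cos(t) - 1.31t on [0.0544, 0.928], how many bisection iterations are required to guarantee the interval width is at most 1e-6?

Initial width b − a = 0.928 − 0.0544 = 0.873600.
After n steps the width is (b−a)/2^n; need (b−a)/2^n ≤ 1e-6.
So n ≥ log₂(0.873600/1e-6) = log₂(873600.0000) ≈ 19.7366.
Hence n = 20.

20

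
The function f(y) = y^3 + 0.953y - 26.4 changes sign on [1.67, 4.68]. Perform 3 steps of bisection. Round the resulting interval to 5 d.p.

f(1.670000) = -20.151027, f(4.680000) = 80.563272 (opposite signs)
step 1: m = 3.175000, f(m) = 8.631759 > 0 → root in [1.670000, 3.175000]
step 2: m = 2.422500, f(m) = -9.874901 < 0 → root in [2.422500, 3.175000]
step 3: m = 2.798750, f(m) = -1.810178 < 0 → root in [2.798750, 3.175000]

[2.79875, 3.17500]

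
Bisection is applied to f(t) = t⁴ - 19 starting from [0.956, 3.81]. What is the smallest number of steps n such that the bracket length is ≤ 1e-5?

19

Initial width b − a = 3.81 − 0.956 = 2.854000.
After n steps the width is (b−a)/2^n; need (b−a)/2^n ≤ 1e-5.
So n ≥ log₂(2.854000/1e-5) = log₂(285400.0000) ≈ 18.1226.
Hence n = 19.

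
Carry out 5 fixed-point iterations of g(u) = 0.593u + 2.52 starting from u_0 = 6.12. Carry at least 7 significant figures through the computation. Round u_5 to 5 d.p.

6.18639

u_1 = g(6.120000) = 6.149160
u_2 = g(6.149160) = 6.166452
u_3 = g(6.166452) = 6.176706
u_4 = g(6.176706) = 6.182787
u_5 = g(6.182787) = 6.186392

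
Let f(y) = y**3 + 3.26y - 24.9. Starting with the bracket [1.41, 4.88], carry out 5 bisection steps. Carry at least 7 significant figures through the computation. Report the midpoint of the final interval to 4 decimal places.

f(1.410000) = -17.500179, f(4.880000) = 107.223072 (opposite signs)
step 1: m = 3.145000, f(m) = 16.459974 > 0 → root in [1.410000, 3.145000]
step 2: m = 2.277500, f(m) = -5.661943 < 0 → root in [2.277500, 3.145000]
step 3: m = 2.711250, f(m) = 3.868739 > 0 → root in [2.277500, 2.711250]
step 4: m = 2.494375, f(m) = -1.248569 < 0 → root in [2.494375, 2.711250]
step 5: m = 2.602812, f(m) = 1.218268 > 0 → root in [2.494375, 2.602812]
Midpoint of [2.494375, 2.602812] = 2.548594

2.5486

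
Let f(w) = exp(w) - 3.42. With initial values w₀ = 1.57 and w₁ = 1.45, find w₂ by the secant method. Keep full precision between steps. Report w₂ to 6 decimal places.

1.263859

Secant update: w_(k+1) = w_k − f(w_k)·(w_k − w_(k-1))/(f(w_k) − f(w_(k-1))).
f(w_0) = 1.386648, f(w_1) = 0.843115
w_2 = 1.450000 - (0.843115)·(1.450000 - 1.570000)/(0.843115 - (1.386648)) = 1.263859; f(w_2) = 0.119053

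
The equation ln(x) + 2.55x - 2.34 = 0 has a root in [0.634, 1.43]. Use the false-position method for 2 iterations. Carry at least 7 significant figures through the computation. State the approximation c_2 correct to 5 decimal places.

0.94266

f(0.634000) = -1.179006, f(1.430000) = 1.664174
step 1: c = 0.964084, f(c) = 0.081838 > 0 → new bracket [0.634000, 0.964084]
step 2: c = 0.942659, f(c) = 0.004731 > 0 → new bracket [0.634000, 0.942659]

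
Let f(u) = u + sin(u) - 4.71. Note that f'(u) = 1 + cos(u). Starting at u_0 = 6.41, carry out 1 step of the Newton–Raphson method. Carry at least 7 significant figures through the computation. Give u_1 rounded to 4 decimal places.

Newton update: u ← u − f(u)/f'(u).
u_0 = 6.410000: f = 1.826475, f' = 1.991970 → u_1 = 6.410000 - (1.826475)/(1.991970) = 5.493081

5.4931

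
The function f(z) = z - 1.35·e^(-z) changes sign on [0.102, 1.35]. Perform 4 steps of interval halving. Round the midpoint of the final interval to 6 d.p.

0.687000

f(0.102000) = -1.117090, f(1.350000) = 1.000026 (opposite signs)
step 1: m = 0.726000, f(m) = 0.072815 > 0 → root in [0.102000, 0.726000]
step 2: m = 0.414000, f(m) = -0.478351 < 0 → root in [0.414000, 0.726000]
step 3: m = 0.570000, f(m) = -0.193459 < 0 → root in [0.570000, 0.726000]
step 4: m = 0.648000, f(m) = -0.058173 < 0 → root in [0.648000, 0.726000]
Midpoint of [0.648000, 0.726000] = 0.687000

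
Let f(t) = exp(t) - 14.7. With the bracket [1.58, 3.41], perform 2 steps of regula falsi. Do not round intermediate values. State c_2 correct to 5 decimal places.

f(1.580000) = -9.845044, f(3.410000) = 15.565244
step 1: c = 2.289021, f(c) = -4.834724 < 0 → new bracket [2.289021, 3.410000]
step 2: c = 2.554689, f(c) = -1.832698 < 0 → new bracket [2.554689, 3.410000]

2.55469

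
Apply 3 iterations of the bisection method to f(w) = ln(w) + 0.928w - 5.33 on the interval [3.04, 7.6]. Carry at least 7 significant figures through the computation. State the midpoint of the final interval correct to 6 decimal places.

4.465000

f(3.040000) = -1.397022, f(7.600000) = 3.750948 (opposite signs)
step 1: m = 5.320000, f(m) = 1.278433 > 0 → root in [3.040000, 5.320000]
step 2: m = 4.180000, f(m) = -0.020649 < 0 → root in [4.180000, 5.320000]
step 3: m = 4.750000, f(m) = 0.636145 > 0 → root in [4.180000, 4.750000]
Midpoint of [4.180000, 4.750000] = 4.465000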